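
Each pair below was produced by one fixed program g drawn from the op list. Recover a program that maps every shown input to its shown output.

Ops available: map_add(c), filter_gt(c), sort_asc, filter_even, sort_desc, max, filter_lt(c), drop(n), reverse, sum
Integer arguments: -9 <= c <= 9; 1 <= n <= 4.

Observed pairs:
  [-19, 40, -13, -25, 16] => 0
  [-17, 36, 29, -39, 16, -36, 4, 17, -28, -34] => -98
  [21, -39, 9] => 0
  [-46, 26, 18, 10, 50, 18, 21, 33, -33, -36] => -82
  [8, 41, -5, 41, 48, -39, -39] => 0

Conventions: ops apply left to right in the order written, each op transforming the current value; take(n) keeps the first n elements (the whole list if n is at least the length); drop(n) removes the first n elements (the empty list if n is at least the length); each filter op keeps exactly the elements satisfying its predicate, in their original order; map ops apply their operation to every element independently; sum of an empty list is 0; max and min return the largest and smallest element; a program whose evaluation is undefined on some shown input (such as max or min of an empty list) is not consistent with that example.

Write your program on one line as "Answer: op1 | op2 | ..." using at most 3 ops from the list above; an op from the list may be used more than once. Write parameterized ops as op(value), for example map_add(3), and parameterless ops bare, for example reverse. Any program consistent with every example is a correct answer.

filter_even | filter_lt(-2) | sum

Check, running the answer program on each example:
  [-19, 40, -13, -25, 16] -> [40, 16] -> [] -> 0
  [-17, 36, 29, -39, 16, -36, 4, 17, -28, -34] -> [36, 16, -36, 4, -28, -34] -> [-36, -28, -34] -> -98
  [21, -39, 9] -> [] -> [] -> 0
  [-46, 26, 18, 10, 50, 18, 21, 33, -33, -36] -> [-46, 26, 18, 10, 50, 18, -36] -> [-46, -36] -> -82
  [8, 41, -5, 41, 48, -39, -39] -> [8, 48] -> [] -> 0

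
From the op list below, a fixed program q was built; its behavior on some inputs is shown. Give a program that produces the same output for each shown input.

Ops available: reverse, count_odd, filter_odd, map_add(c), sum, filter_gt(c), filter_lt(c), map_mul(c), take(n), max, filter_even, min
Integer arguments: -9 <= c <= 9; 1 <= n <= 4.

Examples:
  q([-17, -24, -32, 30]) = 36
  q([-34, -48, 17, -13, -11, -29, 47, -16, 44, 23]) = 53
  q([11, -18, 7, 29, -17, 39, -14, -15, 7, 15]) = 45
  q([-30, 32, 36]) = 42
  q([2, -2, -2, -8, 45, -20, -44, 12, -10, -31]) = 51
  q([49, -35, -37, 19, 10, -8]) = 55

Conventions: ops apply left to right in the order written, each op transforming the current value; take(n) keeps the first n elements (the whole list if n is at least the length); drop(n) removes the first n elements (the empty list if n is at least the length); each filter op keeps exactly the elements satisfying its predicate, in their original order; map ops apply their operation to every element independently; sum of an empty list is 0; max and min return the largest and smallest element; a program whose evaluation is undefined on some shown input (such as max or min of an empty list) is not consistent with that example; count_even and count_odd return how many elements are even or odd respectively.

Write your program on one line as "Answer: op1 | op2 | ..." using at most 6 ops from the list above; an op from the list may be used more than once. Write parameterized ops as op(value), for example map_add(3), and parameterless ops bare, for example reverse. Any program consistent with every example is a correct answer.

map_add(1) | filter_gt(-9) | filter_gt(2) | reverse | map_add(5) | max

Check, running the answer program on each example:
  [-17, -24, -32, 30] -> [-16, -23, -31, 31] -> [31] -> [31] -> [31] -> [36] -> 36
  [-34, -48, 17, -13, -11, -29, 47, -16, 44, 23] -> [-33, -47, 18, -12, -10, -28, 48, -15, 45, 24] -> [18, 48, 45, 24] -> [18, 48, 45, 24] -> [24, 45, 48, 18] -> [29, 50, 53, 23] -> 53
  [11, -18, 7, 29, -17, 39, -14, -15, 7, 15] -> [12, -17, 8, 30, -16, 40, -13, -14, 8, 16] -> [12, 8, 30, 40, 8, 16] -> [12, 8, 30, 40, 8, 16] -> [16, 8, 40, 30, 8, 12] -> [21, 13, 45, 35, 13, 17] -> 45
  [-30, 32, 36] -> [-29, 33, 37] -> [33, 37] -> [33, 37] -> [37, 33] -> [42, 38] -> 42
  [2, -2, -2, -8, 45, -20, -44, 12, -10, -31] -> [3, -1, -1, -7, 46, -19, -43, 13, -9, -30] -> [3, -1, -1, -7, 46, 13] -> [3, 46, 13] -> [13, 46, 3] -> [18, 51, 8] -> 51
  [49, -35, -37, 19, 10, -8] -> [50, -34, -36, 20, 11, -7] -> [50, 20, 11, -7] -> [50, 20, 11] -> [11, 20, 50] -> [16, 25, 55] -> 55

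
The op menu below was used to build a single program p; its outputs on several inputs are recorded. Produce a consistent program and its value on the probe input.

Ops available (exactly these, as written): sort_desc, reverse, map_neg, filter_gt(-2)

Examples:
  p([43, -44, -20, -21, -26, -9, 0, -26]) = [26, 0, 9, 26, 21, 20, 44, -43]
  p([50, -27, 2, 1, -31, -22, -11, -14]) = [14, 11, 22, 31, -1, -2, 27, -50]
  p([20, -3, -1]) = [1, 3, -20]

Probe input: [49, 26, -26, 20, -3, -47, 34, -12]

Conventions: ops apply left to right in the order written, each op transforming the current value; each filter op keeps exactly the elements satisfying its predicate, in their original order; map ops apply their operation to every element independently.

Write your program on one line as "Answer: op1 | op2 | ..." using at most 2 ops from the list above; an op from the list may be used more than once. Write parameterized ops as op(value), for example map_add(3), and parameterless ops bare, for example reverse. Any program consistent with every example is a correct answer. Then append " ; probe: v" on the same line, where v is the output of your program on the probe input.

map_neg | reverse ; probe: [12, -34, 47, 3, -20, 26, -26, -49]

Check, running the answer program on each example:
  [43, -44, -20, -21, -26, -9, 0, -26] -> [-43, 44, 20, 21, 26, 9, 0, 26] -> [26, 0, 9, 26, 21, 20, 44, -43]
  [50, -27, 2, 1, -31, -22, -11, -14] -> [-50, 27, -2, -1, 31, 22, 11, 14] -> [14, 11, 22, 31, -1, -2, 27, -50]
  [20, -3, -1] -> [-20, 3, 1] -> [1, 3, -20]
  probe: [49, 26, -26, 20, -3, -47, 34, -12] -> [-49, -26, 26, -20, 3, 47, -34, 12] -> [12, -34, 47, 3, -20, 26, -26, -49]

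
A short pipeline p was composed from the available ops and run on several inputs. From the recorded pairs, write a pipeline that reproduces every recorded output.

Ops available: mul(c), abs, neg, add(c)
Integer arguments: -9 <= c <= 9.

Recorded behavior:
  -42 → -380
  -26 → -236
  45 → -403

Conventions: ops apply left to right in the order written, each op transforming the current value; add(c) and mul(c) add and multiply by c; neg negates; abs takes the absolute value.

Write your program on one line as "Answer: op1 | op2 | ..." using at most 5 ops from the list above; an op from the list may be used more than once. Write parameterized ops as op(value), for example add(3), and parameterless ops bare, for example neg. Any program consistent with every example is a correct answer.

neg | mul(-9) | add(-2) | abs | neg

Check, running the answer program on each example:
  -42 -> 42 -> -378 -> -380 -> 380 -> -380
  -26 -> 26 -> -234 -> -236 -> 236 -> -236
  45 -> -45 -> 405 -> 403 -> 403 -> -403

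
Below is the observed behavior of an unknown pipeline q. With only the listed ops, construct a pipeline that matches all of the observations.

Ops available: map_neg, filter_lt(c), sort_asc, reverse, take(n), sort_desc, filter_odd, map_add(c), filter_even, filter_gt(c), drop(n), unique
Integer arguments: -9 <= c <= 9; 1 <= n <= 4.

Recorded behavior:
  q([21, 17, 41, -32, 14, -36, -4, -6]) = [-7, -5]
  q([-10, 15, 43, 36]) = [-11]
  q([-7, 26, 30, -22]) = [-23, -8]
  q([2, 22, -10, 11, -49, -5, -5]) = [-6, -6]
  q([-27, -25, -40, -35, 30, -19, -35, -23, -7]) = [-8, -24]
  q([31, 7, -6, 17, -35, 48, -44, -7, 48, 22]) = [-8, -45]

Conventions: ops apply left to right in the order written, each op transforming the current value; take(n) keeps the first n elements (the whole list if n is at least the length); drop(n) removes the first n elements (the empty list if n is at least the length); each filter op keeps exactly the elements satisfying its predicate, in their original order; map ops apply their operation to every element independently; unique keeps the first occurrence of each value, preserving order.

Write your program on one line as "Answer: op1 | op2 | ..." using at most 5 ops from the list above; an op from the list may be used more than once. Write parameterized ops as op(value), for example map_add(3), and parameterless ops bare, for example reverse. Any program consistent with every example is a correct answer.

filter_lt(8) | map_add(-1) | reverse | take(2)

Check, running the answer program on each example:
  [21, 17, 41, -32, 14, -36, -4, -6] -> [-32, -36, -4, -6] -> [-33, -37, -5, -7] -> [-7, -5, -37, -33] -> [-7, -5]
  [-10, 15, 43, 36] -> [-10] -> [-11] -> [-11] -> [-11]
  [-7, 26, 30, -22] -> [-7, -22] -> [-8, -23] -> [-23, -8] -> [-23, -8]
  [2, 22, -10, 11, -49, -5, -5] -> [2, -10, -49, -5, -5] -> [1, -11, -50, -6, -6] -> [-6, -6, -50, -11, 1] -> [-6, -6]
  [-27, -25, -40, -35, 30, -19, -35, -23, -7] -> [-27, -25, -40, -35, -19, -35, -23, -7] -> [-28, -26, -41, -36, -20, -36, -24, -8] -> [-8, -24, -36, -20, -36, -41, -26, -28] -> [-8, -24]
  [31, 7, -6, 17, -35, 48, -44, -7, 48, 22] -> [7, -6, -35, -44, -7] -> [6, -7, -36, -45, -8] -> [-8, -45, -36, -7, 6] -> [-8, -45]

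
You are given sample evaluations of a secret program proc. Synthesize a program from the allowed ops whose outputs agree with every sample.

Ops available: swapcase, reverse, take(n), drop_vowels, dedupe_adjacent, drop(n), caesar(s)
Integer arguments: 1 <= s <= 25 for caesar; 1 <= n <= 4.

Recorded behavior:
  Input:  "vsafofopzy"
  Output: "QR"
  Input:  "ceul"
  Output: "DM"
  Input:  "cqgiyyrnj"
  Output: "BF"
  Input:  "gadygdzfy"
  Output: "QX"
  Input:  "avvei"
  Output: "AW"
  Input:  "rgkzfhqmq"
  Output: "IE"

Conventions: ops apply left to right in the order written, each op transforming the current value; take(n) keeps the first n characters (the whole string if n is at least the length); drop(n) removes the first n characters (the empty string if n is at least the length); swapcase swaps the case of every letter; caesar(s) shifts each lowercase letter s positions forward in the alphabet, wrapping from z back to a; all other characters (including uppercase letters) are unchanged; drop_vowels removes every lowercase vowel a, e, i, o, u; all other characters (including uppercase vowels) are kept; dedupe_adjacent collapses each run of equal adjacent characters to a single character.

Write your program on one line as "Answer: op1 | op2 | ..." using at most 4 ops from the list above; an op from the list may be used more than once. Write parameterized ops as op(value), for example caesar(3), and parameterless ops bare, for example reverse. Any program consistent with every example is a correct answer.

reverse | caesar(18) | take(2) | swapcase

Check, running the answer program on each example:
  "vsafofopzy" -> "yzpofofasv" -> "qrhgxgxskn" -> "qr" -> "QR"
  "ceul" -> "luec" -> "dmwu" -> "dm" -> "DM"
  "cqgiyyrnj" -> "jnryyigqc" -> "bfjqqayiu" -> "bf" -> "BF"
  "gadygdzfy" -> "yfzdgydag" -> "qxrvyqvsy" -> "qx" -> "QX"
  "avvei" -> "ievva" -> "awnns" -> "aw" -> "AW"
  "rgkzfhqmq" -> "qmqhfzkgr" -> "ieizxrcyj" -> "ie" -> "IE"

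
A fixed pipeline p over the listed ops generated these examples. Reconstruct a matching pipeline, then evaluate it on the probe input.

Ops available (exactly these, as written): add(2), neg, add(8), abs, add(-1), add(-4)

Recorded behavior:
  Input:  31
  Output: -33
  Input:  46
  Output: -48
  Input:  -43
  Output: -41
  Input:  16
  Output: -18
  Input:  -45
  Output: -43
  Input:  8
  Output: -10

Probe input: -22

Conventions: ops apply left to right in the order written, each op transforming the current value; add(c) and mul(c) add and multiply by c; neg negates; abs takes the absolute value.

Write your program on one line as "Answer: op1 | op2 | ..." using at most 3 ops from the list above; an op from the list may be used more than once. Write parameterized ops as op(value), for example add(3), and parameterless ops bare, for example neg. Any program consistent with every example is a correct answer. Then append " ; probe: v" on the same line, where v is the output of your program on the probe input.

add(2) | abs | neg ; probe: -20

Check, running the answer program on each example:
  31 -> 33 -> 33 -> -33
  46 -> 48 -> 48 -> -48
  -43 -> -41 -> 41 -> -41
  16 -> 18 -> 18 -> -18
  -45 -> -43 -> 43 -> -43
  8 -> 10 -> 10 -> -10
  probe: -22 -> -20 -> 20 -> -20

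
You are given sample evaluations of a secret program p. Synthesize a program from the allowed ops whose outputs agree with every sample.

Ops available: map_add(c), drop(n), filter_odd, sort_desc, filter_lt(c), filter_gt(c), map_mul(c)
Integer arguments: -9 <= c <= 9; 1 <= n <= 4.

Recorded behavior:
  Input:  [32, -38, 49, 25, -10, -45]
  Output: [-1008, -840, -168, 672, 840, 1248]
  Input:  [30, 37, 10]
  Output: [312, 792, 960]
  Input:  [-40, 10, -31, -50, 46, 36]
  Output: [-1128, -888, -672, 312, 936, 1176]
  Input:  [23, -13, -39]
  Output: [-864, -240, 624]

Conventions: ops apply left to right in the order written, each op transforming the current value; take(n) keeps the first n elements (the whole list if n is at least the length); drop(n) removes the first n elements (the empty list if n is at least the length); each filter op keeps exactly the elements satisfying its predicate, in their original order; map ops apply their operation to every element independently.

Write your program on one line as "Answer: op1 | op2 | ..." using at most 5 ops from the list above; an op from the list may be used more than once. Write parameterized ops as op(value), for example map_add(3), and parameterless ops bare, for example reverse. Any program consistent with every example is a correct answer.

map_mul(-3) | map_add(-9) | sort_desc | map_mul(-8)

Check, running the answer program on each example:
  [32, -38, 49, 25, -10, -45] -> [-96, 114, -147, -75, 30, 135] -> [-105, 105, -156, -84, 21, 126] -> [126, 105, 21, -84, -105, -156] -> [-1008, -840, -168, 672, 840, 1248]
  [30, 37, 10] -> [-90, -111, -30] -> [-99, -120, -39] -> [-39, -99, -120] -> [312, 792, 960]
  [-40, 10, -31, -50, 46, 36] -> [120, -30, 93, 150, -138, -108] -> [111, -39, 84, 141, -147, -117] -> [141, 111, 84, -39, -117, -147] -> [-1128, -888, -672, 312, 936, 1176]
  [23, -13, -39] -> [-69, 39, 117] -> [-78, 30, 108] -> [108, 30, -78] -> [-864, -240, 624]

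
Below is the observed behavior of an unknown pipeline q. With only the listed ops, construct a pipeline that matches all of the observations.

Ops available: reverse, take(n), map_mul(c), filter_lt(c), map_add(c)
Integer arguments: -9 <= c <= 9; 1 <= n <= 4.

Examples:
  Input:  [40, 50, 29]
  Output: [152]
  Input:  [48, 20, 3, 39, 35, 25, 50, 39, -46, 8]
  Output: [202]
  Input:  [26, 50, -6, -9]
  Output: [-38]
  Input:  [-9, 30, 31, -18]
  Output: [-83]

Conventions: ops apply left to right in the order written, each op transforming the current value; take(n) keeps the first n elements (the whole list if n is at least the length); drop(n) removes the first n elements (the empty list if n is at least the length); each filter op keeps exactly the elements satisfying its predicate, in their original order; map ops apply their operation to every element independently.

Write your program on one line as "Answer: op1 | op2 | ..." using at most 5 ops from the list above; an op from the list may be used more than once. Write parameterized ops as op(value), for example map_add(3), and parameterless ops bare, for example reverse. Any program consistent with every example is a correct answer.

take(4) | map_mul(5) | map_add(7) | reverse | take(1)

Check, running the answer program on each example:
  [40, 50, 29] -> [40, 50, 29] -> [200, 250, 145] -> [207, 257, 152] -> [152, 257, 207] -> [152]
  [48, 20, 3, 39, 35, 25, 50, 39, -46, 8] -> [48, 20, 3, 39] -> [240, 100, 15, 195] -> [247, 107, 22, 202] -> [202, 22, 107, 247] -> [202]
  [26, 50, -6, -9] -> [26, 50, -6, -9] -> [130, 250, -30, -45] -> [137, 257, -23, -38] -> [-38, -23, 257, 137] -> [-38]
  [-9, 30, 31, -18] -> [-9, 30, 31, -18] -> [-45, 150, 155, -90] -> [-38, 157, 162, -83] -> [-83, 162, 157, -38] -> [-83]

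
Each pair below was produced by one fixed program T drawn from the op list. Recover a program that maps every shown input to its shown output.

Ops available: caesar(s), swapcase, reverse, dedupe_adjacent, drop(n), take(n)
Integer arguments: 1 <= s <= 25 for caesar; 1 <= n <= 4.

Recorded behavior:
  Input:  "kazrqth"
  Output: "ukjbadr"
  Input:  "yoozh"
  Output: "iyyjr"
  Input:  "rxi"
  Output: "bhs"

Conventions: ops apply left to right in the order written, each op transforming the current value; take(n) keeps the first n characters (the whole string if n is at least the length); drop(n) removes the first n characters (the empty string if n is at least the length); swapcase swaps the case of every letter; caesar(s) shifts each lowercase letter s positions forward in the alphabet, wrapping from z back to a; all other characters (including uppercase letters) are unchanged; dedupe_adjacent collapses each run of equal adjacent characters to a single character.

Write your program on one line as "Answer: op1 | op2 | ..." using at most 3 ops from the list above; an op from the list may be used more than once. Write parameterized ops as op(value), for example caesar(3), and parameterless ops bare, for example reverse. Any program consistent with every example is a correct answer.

caesar(9) | caesar(24) | caesar(3)

Check, running the answer program on each example:
  "kazrqth" -> "tjiazcq" -> "rhgyxao" -> "ukjbadr"
  "yoozh" -> "hxxiq" -> "fvvgo" -> "iyyjr"
  "rxi" -> "agr" -> "yep" -> "bhs"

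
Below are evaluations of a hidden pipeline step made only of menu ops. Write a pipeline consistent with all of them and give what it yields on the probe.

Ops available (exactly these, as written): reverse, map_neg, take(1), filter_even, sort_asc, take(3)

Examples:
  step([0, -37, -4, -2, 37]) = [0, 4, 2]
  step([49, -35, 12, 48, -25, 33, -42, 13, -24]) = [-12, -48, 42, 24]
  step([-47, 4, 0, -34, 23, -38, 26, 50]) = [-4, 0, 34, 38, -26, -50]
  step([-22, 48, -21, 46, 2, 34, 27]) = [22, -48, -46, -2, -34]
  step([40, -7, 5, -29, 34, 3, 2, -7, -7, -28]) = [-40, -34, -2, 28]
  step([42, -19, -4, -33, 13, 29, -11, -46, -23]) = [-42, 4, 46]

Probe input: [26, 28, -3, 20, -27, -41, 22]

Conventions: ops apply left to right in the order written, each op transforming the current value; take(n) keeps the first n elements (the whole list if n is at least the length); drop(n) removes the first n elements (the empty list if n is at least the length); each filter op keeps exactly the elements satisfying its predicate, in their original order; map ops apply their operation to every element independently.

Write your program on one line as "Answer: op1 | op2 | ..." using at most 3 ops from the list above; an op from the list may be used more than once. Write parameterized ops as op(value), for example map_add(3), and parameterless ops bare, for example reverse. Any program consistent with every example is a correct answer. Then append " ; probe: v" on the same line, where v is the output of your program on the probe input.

filter_even | map_neg ; probe: [-26, -28, -20, -22]

Check, running the answer program on each example:
  [0, -37, -4, -2, 37] -> [0, -4, -2] -> [0, 4, 2]
  [49, -35, 12, 48, -25, 33, -42, 13, -24] -> [12, 48, -42, -24] -> [-12, -48, 42, 24]
  [-47, 4, 0, -34, 23, -38, 26, 50] -> [4, 0, -34, -38, 26, 50] -> [-4, 0, 34, 38, -26, -50]
  [-22, 48, -21, 46, 2, 34, 27] -> [-22, 48, 46, 2, 34] -> [22, -48, -46, -2, -34]
  [40, -7, 5, -29, 34, 3, 2, -7, -7, -28] -> [40, 34, 2, -28] -> [-40, -34, -2, 28]
  [42, -19, -4, -33, 13, 29, -11, -46, -23] -> [42, -4, -46] -> [-42, 4, 46]
  probe: [26, 28, -3, 20, -27, -41, 22] -> [26, 28, 20, 22] -> [-26, -28, -20, -22]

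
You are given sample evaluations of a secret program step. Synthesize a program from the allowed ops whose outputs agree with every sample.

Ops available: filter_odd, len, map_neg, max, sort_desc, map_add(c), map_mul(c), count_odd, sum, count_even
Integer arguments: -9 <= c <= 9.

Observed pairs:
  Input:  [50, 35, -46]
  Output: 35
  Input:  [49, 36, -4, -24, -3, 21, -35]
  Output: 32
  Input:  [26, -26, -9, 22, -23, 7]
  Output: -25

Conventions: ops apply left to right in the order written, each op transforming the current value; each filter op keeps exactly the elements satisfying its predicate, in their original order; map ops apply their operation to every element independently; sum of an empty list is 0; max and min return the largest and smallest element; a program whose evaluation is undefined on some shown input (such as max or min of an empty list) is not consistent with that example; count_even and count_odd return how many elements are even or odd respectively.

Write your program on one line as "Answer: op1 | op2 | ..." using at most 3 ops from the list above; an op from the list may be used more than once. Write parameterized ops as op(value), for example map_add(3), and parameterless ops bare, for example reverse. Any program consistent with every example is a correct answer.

filter_odd | sort_desc | sum

Check, running the answer program on each example:
  [50, 35, -46] -> [35] -> [35] -> 35
  [49, 36, -4, -24, -3, 21, -35] -> [49, -3, 21, -35] -> [49, 21, -3, -35] -> 32
  [26, -26, -9, 22, -23, 7] -> [-9, -23, 7] -> [7, -9, -23] -> -25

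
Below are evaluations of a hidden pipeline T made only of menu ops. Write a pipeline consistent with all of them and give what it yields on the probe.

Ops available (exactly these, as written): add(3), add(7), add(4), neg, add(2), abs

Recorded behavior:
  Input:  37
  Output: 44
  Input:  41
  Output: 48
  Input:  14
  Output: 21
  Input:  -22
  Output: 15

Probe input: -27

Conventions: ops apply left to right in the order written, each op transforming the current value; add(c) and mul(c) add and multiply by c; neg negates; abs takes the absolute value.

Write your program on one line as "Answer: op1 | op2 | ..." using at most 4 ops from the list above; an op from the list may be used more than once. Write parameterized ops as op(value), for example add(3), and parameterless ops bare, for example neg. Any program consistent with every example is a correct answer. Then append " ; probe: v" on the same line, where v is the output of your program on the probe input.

add(7) | neg | abs ; probe: 20

Check, running the answer program on each example:
  37 -> 44 -> -44 -> 44
  41 -> 48 -> -48 -> 48
  14 -> 21 -> -21 -> 21
  -22 -> -15 -> 15 -> 15
  probe: -27 -> -20 -> 20 -> 20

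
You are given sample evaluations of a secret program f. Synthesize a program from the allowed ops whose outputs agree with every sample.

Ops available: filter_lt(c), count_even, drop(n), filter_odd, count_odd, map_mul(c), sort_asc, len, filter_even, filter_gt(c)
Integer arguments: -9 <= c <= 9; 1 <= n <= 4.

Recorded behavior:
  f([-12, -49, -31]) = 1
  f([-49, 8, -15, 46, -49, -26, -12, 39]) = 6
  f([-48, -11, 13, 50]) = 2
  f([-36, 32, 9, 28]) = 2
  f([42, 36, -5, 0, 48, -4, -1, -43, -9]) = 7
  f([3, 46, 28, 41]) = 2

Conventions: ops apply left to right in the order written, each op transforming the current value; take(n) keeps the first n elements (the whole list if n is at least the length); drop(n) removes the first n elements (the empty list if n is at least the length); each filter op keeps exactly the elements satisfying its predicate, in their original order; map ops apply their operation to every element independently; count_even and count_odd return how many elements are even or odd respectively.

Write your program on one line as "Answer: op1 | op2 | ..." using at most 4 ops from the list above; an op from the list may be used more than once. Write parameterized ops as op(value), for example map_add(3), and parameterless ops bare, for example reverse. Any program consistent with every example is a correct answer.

map_mul(2) | drop(2) | len

Check, running the answer program on each example:
  [-12, -49, -31] -> [-24, -98, -62] -> [-62] -> 1
  [-49, 8, -15, 46, -49, -26, -12, 39] -> [-98, 16, -30, 92, -98, -52, -24, 78] -> [-30, 92, -98, -52, -24, 78] -> 6
  [-48, -11, 13, 50] -> [-96, -22, 26, 100] -> [26, 100] -> 2
  [-36, 32, 9, 28] -> [-72, 64, 18, 56] -> [18, 56] -> 2
  [42, 36, -5, 0, 48, -4, -1, -43, -9] -> [84, 72, -10, 0, 96, -8, -2, -86, -18] -> [-10, 0, 96, -8, -2, -86, -18] -> 7
  [3, 46, 28, 41] -> [6, 92, 56, 82] -> [56, 82] -> 2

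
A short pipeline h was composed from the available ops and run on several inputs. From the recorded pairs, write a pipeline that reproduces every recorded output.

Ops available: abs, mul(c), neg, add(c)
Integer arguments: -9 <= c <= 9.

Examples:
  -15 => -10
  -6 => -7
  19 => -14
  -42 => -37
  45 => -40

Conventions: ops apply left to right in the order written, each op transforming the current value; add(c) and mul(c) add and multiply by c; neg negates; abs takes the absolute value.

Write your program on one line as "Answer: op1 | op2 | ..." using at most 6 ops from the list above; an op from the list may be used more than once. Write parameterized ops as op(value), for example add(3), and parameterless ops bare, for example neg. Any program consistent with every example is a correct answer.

abs | add(-9) | abs | neg | add(-1) | add(-3)

Check, running the answer program on each example:
  -15 -> 15 -> 6 -> 6 -> -6 -> -7 -> -10
  -6 -> 6 -> -3 -> 3 -> -3 -> -4 -> -7
  19 -> 19 -> 10 -> 10 -> -10 -> -11 -> -14
  -42 -> 42 -> 33 -> 33 -> -33 -> -34 -> -37
  45 -> 45 -> 36 -> 36 -> -36 -> -37 -> -40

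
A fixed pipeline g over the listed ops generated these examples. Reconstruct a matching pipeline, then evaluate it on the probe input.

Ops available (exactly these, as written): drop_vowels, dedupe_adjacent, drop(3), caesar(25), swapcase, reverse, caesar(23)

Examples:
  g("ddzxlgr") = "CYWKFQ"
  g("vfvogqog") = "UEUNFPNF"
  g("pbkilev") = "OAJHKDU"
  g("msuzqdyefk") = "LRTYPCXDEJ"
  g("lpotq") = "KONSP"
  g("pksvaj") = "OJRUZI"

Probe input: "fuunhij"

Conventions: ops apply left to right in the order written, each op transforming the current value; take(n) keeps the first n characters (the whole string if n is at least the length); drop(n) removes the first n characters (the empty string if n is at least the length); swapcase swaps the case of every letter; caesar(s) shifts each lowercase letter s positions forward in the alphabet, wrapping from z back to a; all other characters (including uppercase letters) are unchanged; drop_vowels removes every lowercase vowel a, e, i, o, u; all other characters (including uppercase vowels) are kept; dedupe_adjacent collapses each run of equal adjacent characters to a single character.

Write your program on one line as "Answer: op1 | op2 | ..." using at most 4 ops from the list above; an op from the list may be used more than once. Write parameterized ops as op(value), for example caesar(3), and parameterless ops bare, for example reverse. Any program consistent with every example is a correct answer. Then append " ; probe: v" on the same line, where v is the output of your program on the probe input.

dedupe_adjacent | caesar(25) | swapcase ; probe: "ETMGHI"

Check, running the answer program on each example:
  "ddzxlgr" -> "dzxlgr" -> "cywkfq" -> "CYWKFQ"
  "vfvogqog" -> "vfvogqog" -> "ueunfpnf" -> "UEUNFPNF"
  "pbkilev" -> "pbkilev" -> "oajhkdu" -> "OAJHKDU"
  "msuzqdyefk" -> "msuzqdyefk" -> "lrtypcxdej" -> "LRTYPCXDEJ"
  "lpotq" -> "lpotq" -> "konsp" -> "KONSP"
  "pksvaj" -> "pksvaj" -> "ojruzi" -> "OJRUZI"
  probe: "fuunhij" -> "funhij" -> "etmghi" -> "ETMGHI"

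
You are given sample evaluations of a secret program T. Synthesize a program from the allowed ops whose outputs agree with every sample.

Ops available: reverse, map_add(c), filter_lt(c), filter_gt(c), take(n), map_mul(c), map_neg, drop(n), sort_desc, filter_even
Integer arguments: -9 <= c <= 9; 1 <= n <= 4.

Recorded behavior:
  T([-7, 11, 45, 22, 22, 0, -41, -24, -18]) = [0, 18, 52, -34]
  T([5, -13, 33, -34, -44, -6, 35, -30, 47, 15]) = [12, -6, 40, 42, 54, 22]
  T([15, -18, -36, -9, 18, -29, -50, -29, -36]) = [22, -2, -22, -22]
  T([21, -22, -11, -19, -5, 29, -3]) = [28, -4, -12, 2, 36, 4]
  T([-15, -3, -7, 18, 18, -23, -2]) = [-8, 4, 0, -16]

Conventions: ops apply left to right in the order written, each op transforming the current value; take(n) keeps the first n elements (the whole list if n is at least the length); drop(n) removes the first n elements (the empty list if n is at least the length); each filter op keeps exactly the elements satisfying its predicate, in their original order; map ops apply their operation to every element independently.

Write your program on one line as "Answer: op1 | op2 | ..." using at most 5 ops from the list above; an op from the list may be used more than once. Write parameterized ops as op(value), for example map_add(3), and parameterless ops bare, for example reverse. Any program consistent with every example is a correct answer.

map_neg | map_add(-7) | map_neg | filter_even

Check, running the answer program on each example:
  [-7, 11, 45, 22, 22, 0, -41, -24, -18] -> [7, -11, -45, -22, -22, 0, 41, 24, 18] -> [0, -18, -52, -29, -29, -7, 34, 17, 11] -> [0, 18, 52, 29, 29, 7, -34, -17, -11] -> [0, 18, 52, -34]
  [5, -13, 33, -34, -44, -6, 35, -30, 47, 15] -> [-5, 13, -33, 34, 44, 6, -35, 30, -47, -15] -> [-12, 6, -40, 27, 37, -1, -42, 23, -54, -22] -> [12, -6, 40, -27, -37, 1, 42, -23, 54, 22] -> [12, -6, 40, 42, 54, 22]
  [15, -18, -36, -9, 18, -29, -50, -29, -36] -> [-15, 18, 36, 9, -18, 29, 50, 29, 36] -> [-22, 11, 29, 2, -25, 22, 43, 22, 29] -> [22, -11, -29, -2, 25, -22, -43, -22, -29] -> [22, -2, -22, -22]
  [21, -22, -11, -19, -5, 29, -3] -> [-21, 22, 11, 19, 5, -29, 3] -> [-28, 15, 4, 12, -2, -36, -4] -> [28, -15, -4, -12, 2, 36, 4] -> [28, -4, -12, 2, 36, 4]
  [-15, -3, -7, 18, 18, -23, -2] -> [15, 3, 7, -18, -18, 23, 2] -> [8, -4, 0, -25, -25, 16, -5] -> [-8, 4, 0, 25, 25, -16, 5] -> [-8, 4, 0, -16]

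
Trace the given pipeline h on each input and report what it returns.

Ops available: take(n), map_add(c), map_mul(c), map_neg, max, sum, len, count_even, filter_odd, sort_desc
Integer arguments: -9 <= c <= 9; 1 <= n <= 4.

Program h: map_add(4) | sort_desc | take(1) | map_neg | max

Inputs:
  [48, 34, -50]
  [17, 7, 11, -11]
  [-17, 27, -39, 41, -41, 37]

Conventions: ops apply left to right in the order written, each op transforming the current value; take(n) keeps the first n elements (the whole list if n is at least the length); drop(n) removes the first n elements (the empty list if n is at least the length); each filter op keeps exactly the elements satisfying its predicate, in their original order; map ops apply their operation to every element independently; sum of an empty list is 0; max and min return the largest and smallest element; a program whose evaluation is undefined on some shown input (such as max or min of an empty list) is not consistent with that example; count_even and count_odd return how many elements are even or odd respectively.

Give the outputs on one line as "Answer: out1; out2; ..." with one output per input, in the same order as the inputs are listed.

-52; -21; -45

Execution, op by op:
  [48, 34, -50] -> [52, 38, -46] -> [52, 38, -46] -> [52] -> [-52] -> -52
  [17, 7, 11, -11] -> [21, 11, 15, -7] -> [21, 15, 11, -7] -> [21] -> [-21] -> -21
  [-17, 27, -39, 41, -41, 37] -> [-13, 31, -35, 45, -37, 41] -> [45, 41, 31, -13, -35, -37] -> [45] -> [-45] -> -45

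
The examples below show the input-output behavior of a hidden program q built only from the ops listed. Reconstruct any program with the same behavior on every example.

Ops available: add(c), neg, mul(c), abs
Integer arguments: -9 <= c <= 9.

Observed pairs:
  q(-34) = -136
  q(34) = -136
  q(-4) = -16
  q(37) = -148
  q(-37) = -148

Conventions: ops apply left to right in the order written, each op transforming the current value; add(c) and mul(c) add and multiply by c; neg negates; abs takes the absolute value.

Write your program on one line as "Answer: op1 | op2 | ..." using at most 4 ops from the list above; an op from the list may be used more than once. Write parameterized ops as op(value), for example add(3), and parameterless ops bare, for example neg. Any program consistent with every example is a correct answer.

neg | abs | neg | mul(4)

Check, running the answer program on each example:
  -34 -> 34 -> 34 -> -34 -> -136
  34 -> -34 -> 34 -> -34 -> -136
  -4 -> 4 -> 4 -> -4 -> -16
  37 -> -37 -> 37 -> -37 -> -148
  -37 -> 37 -> 37 -> -37 -> -148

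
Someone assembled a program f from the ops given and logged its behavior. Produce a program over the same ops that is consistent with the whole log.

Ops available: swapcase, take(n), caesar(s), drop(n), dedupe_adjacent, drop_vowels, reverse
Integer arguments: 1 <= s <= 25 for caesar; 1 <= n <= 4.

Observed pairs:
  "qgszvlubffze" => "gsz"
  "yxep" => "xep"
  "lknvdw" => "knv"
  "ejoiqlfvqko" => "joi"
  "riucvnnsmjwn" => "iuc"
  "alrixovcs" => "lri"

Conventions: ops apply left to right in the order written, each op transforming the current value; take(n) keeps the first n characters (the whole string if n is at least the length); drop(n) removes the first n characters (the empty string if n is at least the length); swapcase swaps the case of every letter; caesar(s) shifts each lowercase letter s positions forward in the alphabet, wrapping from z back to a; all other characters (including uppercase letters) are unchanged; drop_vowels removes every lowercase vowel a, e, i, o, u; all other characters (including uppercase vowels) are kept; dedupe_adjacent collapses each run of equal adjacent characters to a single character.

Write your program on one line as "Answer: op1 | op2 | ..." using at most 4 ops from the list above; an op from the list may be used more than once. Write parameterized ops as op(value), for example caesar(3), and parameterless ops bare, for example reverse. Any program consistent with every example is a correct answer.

dedupe_adjacent | drop(1) | take(3)

Check, running the answer program on each example:
  "qgszvlubffze" -> "qgszvlubfze" -> "gszvlubfze" -> "gsz"
  "yxep" -> "yxep" -> "xep" -> "xep"
  "lknvdw" -> "lknvdw" -> "knvdw" -> "knv"
  "ejoiqlfvqko" -> "ejoiqlfvqko" -> "joiqlfvqko" -> "joi"
  "riucvnnsmjwn" -> "riucvnsmjwn" -> "iucvnsmjwn" -> "iuc"
  "alrixovcs" -> "alrixovcs" -> "lrixovcs" -> "lri"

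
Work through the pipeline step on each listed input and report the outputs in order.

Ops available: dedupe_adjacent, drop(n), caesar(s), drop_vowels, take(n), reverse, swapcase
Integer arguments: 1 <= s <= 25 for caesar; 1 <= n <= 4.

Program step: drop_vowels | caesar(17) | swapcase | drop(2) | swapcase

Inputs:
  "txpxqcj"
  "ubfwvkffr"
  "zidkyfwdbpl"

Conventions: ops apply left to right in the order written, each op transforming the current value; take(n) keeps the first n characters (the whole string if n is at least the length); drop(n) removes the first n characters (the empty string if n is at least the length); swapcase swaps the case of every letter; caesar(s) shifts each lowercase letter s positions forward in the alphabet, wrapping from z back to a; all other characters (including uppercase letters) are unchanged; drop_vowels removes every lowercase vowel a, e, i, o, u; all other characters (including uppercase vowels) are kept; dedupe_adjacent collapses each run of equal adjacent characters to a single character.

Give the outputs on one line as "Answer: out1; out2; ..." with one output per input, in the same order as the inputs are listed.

Execution, op by op:
  "txpxqcj" -> "txpxqcj" -> "kogohta" -> "KOGOHTA" -> "GOHTA" -> "gohta"
  "ubfwvkffr" -> "bfwvkffr" -> "swnmbwwi" -> "SWNMBWWI" -> "NMBWWI" -> "nmbwwi"
  "zidkyfwdbpl" -> "zdkyfwdbpl" -> "qubpwnusgc" -> "QUBPWNUSGC" -> "BPWNUSGC" -> "bpwnusgc"

"gohta"; "nmbwwi"; "bpwnusgc"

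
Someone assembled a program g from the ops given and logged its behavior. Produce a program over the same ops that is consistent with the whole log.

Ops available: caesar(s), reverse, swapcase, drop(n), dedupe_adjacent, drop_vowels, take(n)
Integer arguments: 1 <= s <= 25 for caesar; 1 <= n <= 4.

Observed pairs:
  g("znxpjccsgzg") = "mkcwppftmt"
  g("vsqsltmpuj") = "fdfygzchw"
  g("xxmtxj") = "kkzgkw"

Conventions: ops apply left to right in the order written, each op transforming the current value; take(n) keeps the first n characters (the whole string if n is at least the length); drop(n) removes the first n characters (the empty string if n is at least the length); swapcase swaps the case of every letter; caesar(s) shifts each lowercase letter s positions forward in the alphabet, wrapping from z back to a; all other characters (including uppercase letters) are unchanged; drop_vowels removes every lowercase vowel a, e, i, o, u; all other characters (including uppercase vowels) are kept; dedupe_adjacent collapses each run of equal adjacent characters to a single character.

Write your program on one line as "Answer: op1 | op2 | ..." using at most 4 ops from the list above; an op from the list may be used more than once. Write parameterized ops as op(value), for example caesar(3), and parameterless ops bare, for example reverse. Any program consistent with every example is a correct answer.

caesar(13) | reverse | drop_vowels | reverse

Check, running the answer program on each example:
  "znxpjccsgzg" -> "makcwppftmt" -> "tmtfppwckam" -> "tmtfppwckm" -> "mkcwppftmt"
  "vsqsltmpuj" -> "ifdfygzchw" -> "whczgyfdfi" -> "whczgyfdf" -> "fdfygzchw"
  "xxmtxj" -> "kkzgkw" -> "wkgzkk" -> "wkgzkk" -> "kkzgkw"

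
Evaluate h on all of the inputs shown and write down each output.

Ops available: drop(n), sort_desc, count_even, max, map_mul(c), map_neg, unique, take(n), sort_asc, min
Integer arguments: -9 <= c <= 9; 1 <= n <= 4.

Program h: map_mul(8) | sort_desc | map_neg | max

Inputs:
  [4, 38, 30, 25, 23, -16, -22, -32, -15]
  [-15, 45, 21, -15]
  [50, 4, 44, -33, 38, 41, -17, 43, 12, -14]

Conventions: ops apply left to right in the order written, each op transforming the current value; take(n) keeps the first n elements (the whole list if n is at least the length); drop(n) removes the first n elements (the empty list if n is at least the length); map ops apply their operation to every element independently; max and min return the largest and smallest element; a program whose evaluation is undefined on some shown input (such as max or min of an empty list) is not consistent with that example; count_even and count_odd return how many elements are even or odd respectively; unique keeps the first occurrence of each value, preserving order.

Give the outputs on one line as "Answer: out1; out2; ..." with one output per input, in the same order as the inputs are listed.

Execution, op by op:
  [4, 38, 30, 25, 23, -16, -22, -32, -15] -> [32, 304, 240, 200, 184, -128, -176, -256, -120] -> [304, 240, 200, 184, 32, -120, -128, -176, -256] -> [-304, -240, -200, -184, -32, 120, 128, 176, 256] -> 256
  [-15, 45, 21, -15] -> [-120, 360, 168, -120] -> [360, 168, -120, -120] -> [-360, -168, 120, 120] -> 120
  [50, 4, 44, -33, 38, 41, -17, 43, 12, -14] -> [400, 32, 352, -264, 304, 328, -136, 344, 96, -112] -> [400, 352, 344, 328, 304, 96, 32, -112, -136, -264] -> [-400, -352, -344, -328, -304, -96, -32, 112, 136, 264] -> 264

256; 120; 264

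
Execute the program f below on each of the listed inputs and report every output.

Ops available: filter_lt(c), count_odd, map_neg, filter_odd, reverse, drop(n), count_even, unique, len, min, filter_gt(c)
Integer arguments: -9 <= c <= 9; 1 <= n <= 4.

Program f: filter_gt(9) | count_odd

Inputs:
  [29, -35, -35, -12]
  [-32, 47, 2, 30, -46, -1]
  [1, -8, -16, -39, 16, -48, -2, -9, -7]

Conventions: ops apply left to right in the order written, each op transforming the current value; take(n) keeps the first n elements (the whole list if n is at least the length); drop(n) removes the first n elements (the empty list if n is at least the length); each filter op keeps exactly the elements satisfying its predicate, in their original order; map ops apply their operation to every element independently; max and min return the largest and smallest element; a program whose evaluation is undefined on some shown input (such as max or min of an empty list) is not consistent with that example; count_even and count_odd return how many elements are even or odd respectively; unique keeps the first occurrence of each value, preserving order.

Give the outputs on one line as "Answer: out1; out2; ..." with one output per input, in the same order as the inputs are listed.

1; 1; 0

Execution, op by op:
  [29, -35, -35, -12] -> [29] -> 1
  [-32, 47, 2, 30, -46, -1] -> [47, 30] -> 1
  [1, -8, -16, -39, 16, -48, -2, -9, -7] -> [16] -> 0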